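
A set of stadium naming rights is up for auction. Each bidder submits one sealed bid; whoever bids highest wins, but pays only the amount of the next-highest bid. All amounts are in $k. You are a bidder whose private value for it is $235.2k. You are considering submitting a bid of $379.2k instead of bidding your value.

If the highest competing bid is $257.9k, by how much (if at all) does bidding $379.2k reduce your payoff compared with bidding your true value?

Bidding your value $235.2k: you lose (since $235.2k < $257.9k). Payoff $0k.
Bidding $379.2k: you win and pay $257.9k. Payoff $235.2k − $257.9k = −$22.7k.
The competing bid $257.9k lies between your value and your inflated bid, so overbidding wins an item priced above your value.
Loss from deviating = $0k − (−$22.7k) = $22.7k.

$22.7k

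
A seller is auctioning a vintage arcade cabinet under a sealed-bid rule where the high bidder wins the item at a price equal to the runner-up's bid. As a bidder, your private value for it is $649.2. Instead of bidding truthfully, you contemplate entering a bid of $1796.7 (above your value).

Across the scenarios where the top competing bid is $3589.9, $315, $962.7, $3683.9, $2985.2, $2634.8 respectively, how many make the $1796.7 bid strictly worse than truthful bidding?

1

The deviation hurts exactly when the highest competing bid lies strictly between $649.2 and $1796.7 — overbidding then wins at a price above your value.
$3589.9: above both → same outcome either way.
$315: below both → same outcome either way.
$962.7: inside the interval → strictly worse (loss $313.5).
$3683.9: above both → same outcome either way.
$2985.2: above both → same outcome either way.
$2634.8: above both → same outcome either way.
Count: 1.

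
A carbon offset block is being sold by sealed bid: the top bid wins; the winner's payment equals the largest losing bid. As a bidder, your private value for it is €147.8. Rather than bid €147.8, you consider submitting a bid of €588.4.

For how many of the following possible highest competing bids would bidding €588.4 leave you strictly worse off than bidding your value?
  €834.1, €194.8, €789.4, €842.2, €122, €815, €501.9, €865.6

The deviation hurts exactly when the highest competing bid lies strictly between €147.8 and €588.4 — overbidding then wins at a price above your value.
€834.1: above both → same outcome either way.
€194.8: inside the interval → strictly worse (loss €47).
€789.4: above both → same outcome either way.
€842.2: above both → same outcome either way.
€122: below both → same outcome either way.
€815: above both → same outcome either way.
€501.9: inside the interval → strictly worse (loss €354.1).
€865.6: above both → same outcome either way.
Count: 2.

2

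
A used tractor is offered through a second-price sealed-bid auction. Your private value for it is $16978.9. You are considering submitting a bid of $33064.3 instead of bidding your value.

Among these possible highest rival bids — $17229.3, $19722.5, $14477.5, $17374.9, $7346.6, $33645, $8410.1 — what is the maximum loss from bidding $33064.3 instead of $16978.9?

$2743.6

$17229.3: truthful gives $0, deviation gives −$250.4 → loss $250.4.
$19722.5: truthful gives $0, deviation gives −$2743.6 → loss $2743.6.
$14477.5: same outcome either way → loss $0.
$17374.9: truthful gives $0, deviation gives −$396 → loss $396.
$7346.6: same outcome either way → loss $0.
$33645: same outcome either way → loss $0.
$8410.1: same outcome either way → loss $0.
Maximum loss: $2743.6.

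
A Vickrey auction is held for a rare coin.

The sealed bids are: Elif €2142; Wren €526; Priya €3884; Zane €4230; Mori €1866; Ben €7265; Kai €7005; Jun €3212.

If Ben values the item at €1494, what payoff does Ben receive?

−€5511

Highest bid: Ben at €7265, so Ben wins.
Second-highest bid: Kai at €7005 — that is the price the winner pays.
Ben's payoff = value − price = €1494 − €7005 = −€5511.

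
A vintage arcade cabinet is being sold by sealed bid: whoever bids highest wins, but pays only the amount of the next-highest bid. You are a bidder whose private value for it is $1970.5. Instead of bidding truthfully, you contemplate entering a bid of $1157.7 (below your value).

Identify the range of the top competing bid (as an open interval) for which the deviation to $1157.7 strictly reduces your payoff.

($1157.7, $1970.5)

If the competing bid is below $1157.7, both bids win at the same price — no difference.
If it is above $1970.5, both bids lose — no difference.
If it lies strictly between $1157.7 and $1970.5, bidding your value wins at a price below your value (positive payoff) while bidding $1157.7 loses (payoff 0).
So the deviation strictly hurts on the open interval ($1157.7, $1970.5).
Because the price is fixed by the runner-up's bid, deviating from your value can only change a good outcome into a bad one — never the reverse.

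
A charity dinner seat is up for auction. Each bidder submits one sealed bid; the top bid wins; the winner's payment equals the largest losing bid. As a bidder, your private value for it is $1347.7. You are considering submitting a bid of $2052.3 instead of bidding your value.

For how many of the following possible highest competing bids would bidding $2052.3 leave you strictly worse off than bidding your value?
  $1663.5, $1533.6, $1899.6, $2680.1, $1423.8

4

The deviation hurts exactly when the highest competing bid lies strictly between $1347.7 and $2052.3 — overbidding then wins at a price above your value.
$1663.5: inside the interval → strictly worse (loss $315.8).
$1533.6: inside the interval → strictly worse (loss $185.9).
$1899.6: inside the interval → strictly worse (loss $551.9).
$2680.1: above both → same outcome either way.
$1423.8: inside the interval → strictly worse (loss $76.1).
Count: 4.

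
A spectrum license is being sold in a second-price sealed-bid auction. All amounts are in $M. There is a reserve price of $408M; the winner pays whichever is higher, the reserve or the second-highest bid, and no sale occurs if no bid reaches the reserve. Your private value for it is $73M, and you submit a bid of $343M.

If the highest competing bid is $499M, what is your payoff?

$0M

Your bid $343M is below the highest competing bid $499M, so you lose. Payoff $0M.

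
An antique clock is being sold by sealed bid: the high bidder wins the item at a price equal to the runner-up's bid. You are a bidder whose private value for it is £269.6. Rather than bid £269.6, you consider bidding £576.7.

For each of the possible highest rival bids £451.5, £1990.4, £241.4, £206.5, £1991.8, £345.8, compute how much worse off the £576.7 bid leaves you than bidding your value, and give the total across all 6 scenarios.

The deviation costs you only when the competing bid falls strictly between £269.6 and £576.7; elsewhere both bids give the same outcome.
£451.5: truthful payoff £0, deviation payoff −£181.9 → loss £181.9.
£1990.4: outcomes coincide → loss £0.
£241.4: outcomes coincide → loss £0.
£206.5: outcomes coincide → loss £0.
£1991.8: outcomes coincide → loss £0.
£345.8: truthful payoff £0, deviation payoff −£76.2 → loss £76.2.
Total loss = £181.9 + £76.2 = £258.1.

£258.1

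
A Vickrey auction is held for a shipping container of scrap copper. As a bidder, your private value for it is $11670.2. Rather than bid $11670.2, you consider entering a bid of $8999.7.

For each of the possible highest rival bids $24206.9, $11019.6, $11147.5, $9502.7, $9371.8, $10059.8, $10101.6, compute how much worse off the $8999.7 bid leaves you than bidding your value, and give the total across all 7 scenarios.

The deviation costs you only when the competing bid falls strictly between $8999.7 and $11670.2; elsewhere both bids give the same outcome.
$24206.9: outcomes coincide → loss $0.
$11019.6: truthful payoff $650.6, deviation payoff $0 → loss $650.6.
$11147.5: truthful payoff $522.7, deviation payoff $0 → loss $522.7.
$9502.7: truthful payoff $2167.5, deviation payoff $0 → loss $2167.5.
$9371.8: truthful payoff $2298.4, deviation payoff $0 → loss $2298.4.
$10059.8: truthful payoff $1610.4, deviation payoff $0 → loss $1610.4.
$10101.6: truthful payoff $1568.6, deviation payoff $0 → loss $1568.6.
Total loss = $650.6 + $522.7 + $2167.5 + $2298.4 + $1610.4 + $1568.6 = $8818.2.

$8818.2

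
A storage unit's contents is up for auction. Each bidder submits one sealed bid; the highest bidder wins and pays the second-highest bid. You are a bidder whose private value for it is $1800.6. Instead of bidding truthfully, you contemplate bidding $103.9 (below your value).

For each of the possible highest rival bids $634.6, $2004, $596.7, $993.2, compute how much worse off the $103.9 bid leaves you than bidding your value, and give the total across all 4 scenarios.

$3177.3

The deviation costs you only when the competing bid falls strictly between $103.9 and $1800.6; elsewhere both bids give the same outcome.
$634.6: truthful payoff $1166, deviation payoff $0 → loss $1166.
$2004: outcomes coincide → loss $0.
$596.7: truthful payoff $1203.9, deviation payoff $0 → loss $1203.9.
$993.2: truthful payoff $807.4, deviation payoff $0 → loss $807.4.
Total loss = $1166 + $1203.9 + $807.4 = $3177.3.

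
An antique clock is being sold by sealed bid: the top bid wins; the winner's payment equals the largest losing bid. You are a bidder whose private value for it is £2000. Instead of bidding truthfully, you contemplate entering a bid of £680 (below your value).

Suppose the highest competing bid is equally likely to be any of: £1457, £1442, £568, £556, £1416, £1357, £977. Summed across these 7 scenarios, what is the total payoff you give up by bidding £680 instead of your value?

£3351

The deviation costs you only when the competing bid falls strictly between £680 and £2000; elsewhere both bids give the same outcome.
£1457: truthful payoff £543, deviation payoff £0 → loss £543.
£1442: truthful payoff £558, deviation payoff £0 → loss £558.
£568: outcomes coincide → loss £0.
£556: outcomes coincide → loss £0.
£1416: truthful payoff £584, deviation payoff £0 → loss £584.
£1357: truthful payoff £643, deviation payoff £0 → loss £643.
£977: truthful payoff £1023, deviation payoff £0 → loss £1023.
Total loss = £543 + £558 + £584 + £643 + £1023 = £3351.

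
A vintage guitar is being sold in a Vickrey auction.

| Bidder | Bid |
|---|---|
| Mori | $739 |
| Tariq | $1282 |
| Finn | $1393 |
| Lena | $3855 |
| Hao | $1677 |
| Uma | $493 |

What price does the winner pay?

$1677

Highest bid: Lena at $3855, so Lena wins.
Second-highest bid: Hao at $1677 — that is the price the winner pays.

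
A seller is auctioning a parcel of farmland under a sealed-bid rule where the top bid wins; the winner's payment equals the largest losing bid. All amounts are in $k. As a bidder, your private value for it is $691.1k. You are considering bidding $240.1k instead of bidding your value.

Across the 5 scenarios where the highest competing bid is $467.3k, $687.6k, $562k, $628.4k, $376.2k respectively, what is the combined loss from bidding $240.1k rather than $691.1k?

$734k

The deviation costs you only when the competing bid falls strictly between $240.1k and $691.1k; elsewhere both bids give the same outcome.
$467.3k: truthful payoff $223.8k, deviation payoff $0k → loss $223.8k.
$687.6k: truthful payoff $3.5k, deviation payoff $0k → loss $3.5k.
$562k: truthful payoff $129.1k, deviation payoff $0k → loss $129.1k.
$628.4k: truthful payoff $62.7k, deviation payoff $0k → loss $62.7k.
$376.2k: truthful payoff $314.9k, deviation payoff $0k → loss $314.9k.
Total loss = $223.8k + $3.5k + $129.1k + $62.7k + $314.9k = $734k.
In a second-price auction your bid sets only whether you win, not what you pay, so bidding your true value is weakly dominant.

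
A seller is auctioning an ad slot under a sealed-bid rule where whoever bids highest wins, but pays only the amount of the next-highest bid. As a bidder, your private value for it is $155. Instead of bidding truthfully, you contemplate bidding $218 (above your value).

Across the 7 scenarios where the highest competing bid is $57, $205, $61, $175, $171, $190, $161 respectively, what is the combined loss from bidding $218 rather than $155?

$127

The deviation costs you only when the competing bid falls strictly between $155 and $218; elsewhere both bids give the same outcome.
$57: outcomes coincide → loss $0.
$205: truthful payoff $0, deviation payoff −$50 → loss $50.
$61: outcomes coincide → loss $0.
$175: truthful payoff $0, deviation payoff −$20 → loss $20.
$171: truthful payoff $0, deviation payoff −$16 → loss $16.
$190: truthful payoff $0, deviation payoff −$35 → loss $35.
$161: truthful payoff $0, deviation payoff −$6 → loss $6.
Total loss = $50 + $20 + $16 + $35 + $6 = $127.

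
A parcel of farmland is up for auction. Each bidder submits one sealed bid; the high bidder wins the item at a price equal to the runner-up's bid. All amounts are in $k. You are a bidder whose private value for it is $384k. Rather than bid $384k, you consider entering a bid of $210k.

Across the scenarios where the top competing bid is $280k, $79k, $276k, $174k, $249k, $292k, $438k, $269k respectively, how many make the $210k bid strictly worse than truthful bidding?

The deviation hurts exactly when the highest competing bid lies strictly between $210k and $384k — underbidding then forfeits a profitable win.
$280k: inside the interval → strictly worse (loss $104k).
$79k: below both → same outcome either way.
$276k: inside the interval → strictly worse (loss $108k).
$174k: below both → same outcome either way.
$249k: inside the interval → strictly worse (loss $135k).
$292k: inside the interval → strictly worse (loss $92k).
$438k: above both → same outcome either way.
$269k: inside the interval → strictly worse (loss $115k).
Count: 5.

5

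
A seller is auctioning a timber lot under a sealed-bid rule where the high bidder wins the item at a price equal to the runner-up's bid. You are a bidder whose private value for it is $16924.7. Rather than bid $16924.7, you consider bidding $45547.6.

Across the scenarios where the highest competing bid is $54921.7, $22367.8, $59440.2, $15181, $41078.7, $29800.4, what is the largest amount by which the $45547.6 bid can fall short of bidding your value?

$54921.7: same outcome either way → loss $0.
$22367.8: truthful gives $0, deviation gives −$5443.1 → loss $5443.1.
$59440.2: same outcome either way → loss $0.
$15181: same outcome either way → loss $0.
$41078.7: truthful gives $0, deviation gives −$24154 → loss $24154.
$29800.4: truthful gives $0, deviation gives −$12875.7 → loss $12875.7.
Maximum loss: $24154.

$24154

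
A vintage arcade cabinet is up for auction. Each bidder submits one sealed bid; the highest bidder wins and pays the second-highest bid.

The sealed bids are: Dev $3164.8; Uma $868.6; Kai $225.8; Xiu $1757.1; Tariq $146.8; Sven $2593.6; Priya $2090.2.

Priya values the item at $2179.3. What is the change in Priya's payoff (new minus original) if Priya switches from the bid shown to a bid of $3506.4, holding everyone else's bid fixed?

−$985.5

The highest bid among the other bidders is $3164.8; Priya's bid doesn't change that.
Original bid $2090.2: Priya is not highest (top rival bid is $3164.8); payoff $0.
Alternative bid $3506.4: Priya is highest, pays the top rival bid $3164.8; payoff $2179.3 − $3164.8 = −$985.5.
Change in payoff = −$985.5 − ($0) = −$985.5.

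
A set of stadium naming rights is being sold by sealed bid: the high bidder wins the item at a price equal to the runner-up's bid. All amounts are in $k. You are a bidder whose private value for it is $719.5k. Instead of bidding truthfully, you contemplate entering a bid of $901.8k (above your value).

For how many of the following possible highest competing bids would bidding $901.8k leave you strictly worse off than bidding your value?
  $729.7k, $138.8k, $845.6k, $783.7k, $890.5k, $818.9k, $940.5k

The deviation hurts exactly when the highest competing bid lies strictly between $719.5k and $901.8k — overbidding then wins at a price above your value.
$729.7k: inside the interval → strictly worse (loss $10.2k).
$138.8k: below both → same outcome either way.
$845.6k: inside the interval → strictly worse (loss $126.1k).
$783.7k: inside the interval → strictly worse (loss $64.2k).
$890.5k: inside the interval → strictly worse (loss $171k).
$818.9k: inside the interval → strictly worse (loss $99.4k).
$940.5k: above both → same outcome either way.
Count: 5.

5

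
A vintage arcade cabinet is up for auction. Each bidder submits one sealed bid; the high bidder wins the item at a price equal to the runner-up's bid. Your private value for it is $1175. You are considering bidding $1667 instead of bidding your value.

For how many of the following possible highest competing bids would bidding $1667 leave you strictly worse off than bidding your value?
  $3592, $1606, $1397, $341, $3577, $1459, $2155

3

The deviation hurts exactly when the highest competing bid lies strictly between $1175 and $1667 — overbidding then wins at a price above your value.
$3592: above both → same outcome either way.
$1606: inside the interval → strictly worse (loss $431).
$1397: inside the interval → strictly worse (loss $222).
$341: below both → same outcome either way.
$3577: above both → same outcome either way.
$1459: inside the interval → strictly worse (loss $284).
$2155: above both → same outcome either way.
Count: 3.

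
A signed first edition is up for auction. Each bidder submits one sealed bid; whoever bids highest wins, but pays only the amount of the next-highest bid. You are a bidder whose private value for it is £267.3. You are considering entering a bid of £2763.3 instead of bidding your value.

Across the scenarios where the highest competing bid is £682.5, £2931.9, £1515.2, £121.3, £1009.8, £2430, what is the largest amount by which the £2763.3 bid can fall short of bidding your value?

£2162.7

£682.5: truthful gives £0, deviation gives −£415.2 → loss £415.2.
£2931.9: same outcome either way → loss £0.
£1515.2: truthful gives £0, deviation gives −£1247.9 → loss £1247.9.
£121.3: same outcome either way → loss £0.
£1009.8: truthful gives £0, deviation gives −£742.5 → loss £742.5.
£2430: truthful gives £0, deviation gives −£2162.7 → loss £2162.7.
Maximum loss: £2162.7.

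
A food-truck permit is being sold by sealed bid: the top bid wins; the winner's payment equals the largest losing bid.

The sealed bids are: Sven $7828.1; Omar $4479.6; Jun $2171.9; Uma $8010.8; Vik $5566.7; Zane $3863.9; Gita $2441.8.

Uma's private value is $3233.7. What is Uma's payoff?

−$4594.4

Highest bid: Uma at $8010.8, so Uma wins.
Second-highest bid: Sven at $7828.1 — that is the price the winner pays.
Uma's payoff = value − price = $3233.7 − $7828.1 = −$4594.4.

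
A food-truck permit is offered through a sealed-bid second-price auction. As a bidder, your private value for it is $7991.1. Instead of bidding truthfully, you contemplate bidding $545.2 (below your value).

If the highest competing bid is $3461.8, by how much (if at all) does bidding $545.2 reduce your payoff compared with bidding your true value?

$4529.3

Bidding your value $7991.1: you win (since $7991.1 > $3461.8) and pay $3461.8. Payoff $4529.3.
Bidding $545.2: you lose. Payoff $0.
The competing bid $3461.8 lies between your shaded bid and your value, so underbidding forfeits an item you could have won at a profitable price.
Loss from deviating = $4529.3 − ($0) = $4529.3.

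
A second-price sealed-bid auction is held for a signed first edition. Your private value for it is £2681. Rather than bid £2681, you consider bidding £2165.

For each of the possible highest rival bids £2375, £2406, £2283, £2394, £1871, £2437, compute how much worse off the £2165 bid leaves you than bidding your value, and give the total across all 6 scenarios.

The deviation costs you only when the competing bid falls strictly between £2165 and £2681; elsewhere both bids give the same outcome.
£2375: truthful payoff £306, deviation payoff £0 → loss £306.
£2406: truthful payoff £275, deviation payoff £0 → loss £275.
£2283: truthful payoff £398, deviation payoff £0 → loss £398.
£2394: truthful payoff £287, deviation payoff £0 → loss £287.
£1871: outcomes coincide → loss £0.
£2437: truthful payoff £244, deviation payoff £0 → loss £244.
Total loss = £306 + £275 + £398 + £287 + £244 = £1510.

£1510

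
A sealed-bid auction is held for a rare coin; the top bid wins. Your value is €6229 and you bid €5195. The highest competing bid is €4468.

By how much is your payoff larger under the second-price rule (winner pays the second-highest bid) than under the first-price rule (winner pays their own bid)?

€727

You have the highest bid, so you win under either rule.
Second-price: pay €4468 → payoff €1761.
First-price: pay your own bid €5195 → payoff €1034.
Difference = €1761 − (€1034) = €727.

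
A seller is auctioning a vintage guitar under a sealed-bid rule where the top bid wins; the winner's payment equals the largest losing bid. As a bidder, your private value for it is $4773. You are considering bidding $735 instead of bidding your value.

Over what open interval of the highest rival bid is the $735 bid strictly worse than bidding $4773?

($735, $4773)

If the competing bid is below $735, both bids win at the same price — no difference.
If it is above $4773, both bids lose — no difference.
If it lies strictly between $735 and $4773, bidding your value wins at a price below your value (positive payoff) while bidding $735 loses (payoff 0).
So the deviation strictly hurts on the open interval ($735, $4773).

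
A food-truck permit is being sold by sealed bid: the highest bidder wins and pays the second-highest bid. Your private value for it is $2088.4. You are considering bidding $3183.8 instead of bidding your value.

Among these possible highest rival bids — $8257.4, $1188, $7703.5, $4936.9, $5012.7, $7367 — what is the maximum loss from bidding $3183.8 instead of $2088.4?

$0

$8257.4: same outcome either way → loss $0.
$1188: same outcome either way → loss $0.
$7703.5: same outcome either way → loss $0.
$4936.9: same outcome either way → loss $0.
$5012.7: same outcome either way → loss $0.
$7367: same outcome either way → loss $0.
Maximum loss: $0.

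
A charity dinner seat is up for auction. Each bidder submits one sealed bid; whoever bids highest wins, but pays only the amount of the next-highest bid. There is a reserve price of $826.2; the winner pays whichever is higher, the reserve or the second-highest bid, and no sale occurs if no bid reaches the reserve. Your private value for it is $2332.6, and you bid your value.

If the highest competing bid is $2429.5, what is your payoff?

Your bid $2332.6 is below the highest competing bid $2429.5, so you lose. Payoff $0.

$0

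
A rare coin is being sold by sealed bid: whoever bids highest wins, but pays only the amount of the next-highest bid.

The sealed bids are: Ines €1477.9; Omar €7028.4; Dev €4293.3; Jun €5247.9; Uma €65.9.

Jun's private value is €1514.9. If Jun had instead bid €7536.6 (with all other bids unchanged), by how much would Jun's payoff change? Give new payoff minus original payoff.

−€5513.5

The highest bid among the other bidders is €7028.4; Jun's bid doesn't change that.
Original bid €5247.9: Jun is not highest (top rival bid is €7028.4); payoff €0.
Alternative bid €7536.6: Jun is highest, pays the top rival bid €7028.4; payoff €1514.9 − €7028.4 = −€5513.5.
Change in payoff = −€5513.5 − (€0) = −€5513.5.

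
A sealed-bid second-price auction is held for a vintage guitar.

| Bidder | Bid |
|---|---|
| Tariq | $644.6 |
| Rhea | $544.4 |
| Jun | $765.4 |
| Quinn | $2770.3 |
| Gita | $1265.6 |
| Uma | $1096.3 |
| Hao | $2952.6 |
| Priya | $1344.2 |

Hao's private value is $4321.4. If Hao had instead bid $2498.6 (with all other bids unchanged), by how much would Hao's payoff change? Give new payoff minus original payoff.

−$1551.1

The highest bid among the other bidders is $2770.3; Hao's bid doesn't change that.
Original bid $2952.6: Hao is highest, pays the top rival bid $2770.3; payoff $4321.4 − $2770.3 = $1551.1.
Alternative bid $2498.6: Hao is not highest (top rival bid is $2770.3); payoff $0.
Change in payoff = $0 − ($1551.1) = −$1551.1.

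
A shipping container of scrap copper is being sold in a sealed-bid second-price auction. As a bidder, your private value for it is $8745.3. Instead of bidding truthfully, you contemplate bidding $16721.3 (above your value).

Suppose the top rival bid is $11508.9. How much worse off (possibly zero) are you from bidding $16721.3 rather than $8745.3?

Bidding your value $8745.3: you lose (since $8745.3 < $11508.9). Payoff $0.
Bidding $16721.3: you win and pay $11508.9. Payoff $8745.3 − $11508.9 = −$2763.6.
The competing bid $11508.9 lies between your value and your inflated bid, so overbidding wins an item priced above your value.
Loss from deviating = $0 − (−$2763.6) = $2763.6.

$2763.6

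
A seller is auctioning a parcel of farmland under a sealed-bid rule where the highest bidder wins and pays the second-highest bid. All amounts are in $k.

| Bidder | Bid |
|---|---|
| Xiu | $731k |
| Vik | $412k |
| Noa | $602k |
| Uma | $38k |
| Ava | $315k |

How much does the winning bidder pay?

$602k

Highest bid: Xiu at $731k, so Xiu wins.
Second-highest bid: Noa at $602k — that is the price the winner pays.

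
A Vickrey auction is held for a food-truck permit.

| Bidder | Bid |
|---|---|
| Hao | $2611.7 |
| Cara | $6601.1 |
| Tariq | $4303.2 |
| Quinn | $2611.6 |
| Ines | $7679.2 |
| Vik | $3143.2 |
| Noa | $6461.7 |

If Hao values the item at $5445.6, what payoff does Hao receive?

Highest bid: Ines at $7679.2, so Ines wins.
Second-highest bid: Cara at $6601.1 — that is the price the winner pays.
Hao did not win, so Hao pays nothing and receives nothing: payoff $0.

$0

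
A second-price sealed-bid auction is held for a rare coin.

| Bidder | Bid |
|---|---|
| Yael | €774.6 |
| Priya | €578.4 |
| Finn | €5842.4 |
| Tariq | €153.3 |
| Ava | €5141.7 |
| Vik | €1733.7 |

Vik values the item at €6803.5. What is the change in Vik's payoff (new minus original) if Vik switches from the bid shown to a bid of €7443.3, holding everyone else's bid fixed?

€961.1

The highest bid among the other bidders is €5842.4; Vik's bid doesn't change that.
Original bid €1733.7: Vik is not highest (top rival bid is €5842.4); payoff €0.
Alternative bid €7443.3: Vik is highest, pays the top rival bid €5842.4; payoff €6803.5 − €5842.4 = €961.1.
Change in payoff = €961.1 − (€0) = €961.1.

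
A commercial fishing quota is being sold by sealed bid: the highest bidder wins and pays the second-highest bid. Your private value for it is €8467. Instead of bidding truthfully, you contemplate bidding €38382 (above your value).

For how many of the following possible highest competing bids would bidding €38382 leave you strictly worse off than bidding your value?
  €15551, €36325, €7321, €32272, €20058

4

The deviation hurts exactly when the highest competing bid lies strictly between €8467 and €38382 — overbidding then wins at a price above your value.
€15551: inside the interval → strictly worse (loss €7084).
€36325: inside the interval → strictly worse (loss €27858).
€7321: below both → same outcome either way.
€32272: inside the interval → strictly worse (loss €23805).
€20058: inside the interval → strictly worse (loss €11591).
Count: 4.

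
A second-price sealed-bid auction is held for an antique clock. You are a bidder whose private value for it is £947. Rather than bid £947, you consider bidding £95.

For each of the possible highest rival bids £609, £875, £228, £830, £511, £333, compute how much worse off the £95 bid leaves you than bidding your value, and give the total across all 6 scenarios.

The deviation costs you only when the competing bid falls strictly between £95 and £947; elsewhere both bids give the same outcome.
£609: truthful payoff £338, deviation payoff £0 → loss £338.
£875: truthful payoff £72, deviation payoff £0 → loss £72.
£228: truthful payoff £719, deviation payoff £0 → loss £719.
£830: truthful payoff £117, deviation payoff £0 → loss £117.
£511: truthful payoff £436, deviation payoff £0 → loss £436.
£333: truthful payoff £614, deviation payoff £0 → loss £614.
Total loss = £338 + £72 + £719 + £117 + £436 + £614 = £2296.

£2296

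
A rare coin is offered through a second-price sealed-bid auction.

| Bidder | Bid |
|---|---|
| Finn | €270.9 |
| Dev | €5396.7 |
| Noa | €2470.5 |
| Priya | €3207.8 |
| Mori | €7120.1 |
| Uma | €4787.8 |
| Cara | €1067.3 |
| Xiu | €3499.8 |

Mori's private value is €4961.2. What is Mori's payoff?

−€435.5

Highest bid: Mori at €7120.1, so Mori wins.
Second-highest bid: Dev at €5396.7 — that is the price the winner pays.
Mori's payoff = value − price = €4961.2 − €5396.7 = −€435.5.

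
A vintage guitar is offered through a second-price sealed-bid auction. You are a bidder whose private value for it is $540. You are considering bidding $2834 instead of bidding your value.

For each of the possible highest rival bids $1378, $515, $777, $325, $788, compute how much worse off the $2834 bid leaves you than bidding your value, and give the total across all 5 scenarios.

The deviation costs you only when the competing bid falls strictly between $540 and $2834; elsewhere both bids give the same outcome.
$1378: truthful payoff $0, deviation payoff −$838 → loss $838.
$515: outcomes coincide → loss $0.
$777: truthful payoff $0, deviation payoff −$237 → loss $237.
$325: outcomes coincide → loss $0.
$788: truthful payoff $0, deviation payoff −$248 → loss $248.
Total loss = $838 + $237 + $248 = $1323.

$1323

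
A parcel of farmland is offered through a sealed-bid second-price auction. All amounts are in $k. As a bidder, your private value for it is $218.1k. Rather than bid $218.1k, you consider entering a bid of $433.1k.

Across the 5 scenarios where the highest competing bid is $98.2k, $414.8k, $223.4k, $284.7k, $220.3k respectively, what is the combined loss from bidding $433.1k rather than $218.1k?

$270.8k

The deviation costs you only when the competing bid falls strictly between $218.1k and $433.1k; elsewhere both bids give the same outcome.
$98.2k: outcomes coincide → loss $0k.
$414.8k: truthful payoff $0k, deviation payoff −$196.7k → loss $196.7k.
$223.4k: truthful payoff $0k, deviation payoff −$5.3k → loss $5.3k.
$284.7k: truthful payoff $0k, deviation payoff −$66.6k → loss $66.6k.
$220.3k: truthful payoff $0k, deviation payoff −$2.2k → loss $2.2k.
Total loss = $196.7k + $5.3k + $66.6k + $2.2k = $270.8k.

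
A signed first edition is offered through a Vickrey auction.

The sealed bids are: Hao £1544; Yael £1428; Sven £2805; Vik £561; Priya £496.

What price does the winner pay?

Highest bid: Sven at £2805, so Sven wins.
Second-highest bid: Hao at £1544 — that is the price the winner pays.

£1544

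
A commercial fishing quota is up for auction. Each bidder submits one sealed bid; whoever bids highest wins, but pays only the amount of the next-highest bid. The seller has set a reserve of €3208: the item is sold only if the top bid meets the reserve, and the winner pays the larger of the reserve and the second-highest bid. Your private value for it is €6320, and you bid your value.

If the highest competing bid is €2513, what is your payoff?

Your bid €6320 is the highest and exceeds the reserve.
Price = max(second-highest bid, reserve) = max(€2513, €3208) = €3208.
Payoff = €6320 − €3208 = €3112.

€3112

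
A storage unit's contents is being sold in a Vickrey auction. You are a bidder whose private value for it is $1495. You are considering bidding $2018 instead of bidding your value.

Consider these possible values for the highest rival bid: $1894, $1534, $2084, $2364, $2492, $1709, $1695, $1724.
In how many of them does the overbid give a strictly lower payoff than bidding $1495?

The deviation hurts exactly when the highest competing bid lies strictly between $1495 and $2018 — overbidding then wins at a price above your value.
$1894: inside the interval → strictly worse (loss $399).
$1534: inside the interval → strictly worse (loss $39).
$2084: above both → same outcome either way.
$2364: above both → same outcome either way.
$2492: above both → same outcome either way.
$1709: inside the interval → strictly worse (loss $214).
$1695: inside the interval → strictly worse (loss $200).
$1724: inside the interval → strictly worse (loss $229).
Count: 5.

5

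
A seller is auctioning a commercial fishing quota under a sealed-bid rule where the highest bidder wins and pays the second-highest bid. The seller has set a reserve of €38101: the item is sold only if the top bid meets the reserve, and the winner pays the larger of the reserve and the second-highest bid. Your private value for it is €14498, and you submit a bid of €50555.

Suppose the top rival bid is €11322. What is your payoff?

Your bid €50555 is the highest and exceeds the reserve.
Price = max(second-highest bid, reserve) = max(€11322, €38101) = €38101.
Payoff = €14498 − €38101 = −€23603.

−€23603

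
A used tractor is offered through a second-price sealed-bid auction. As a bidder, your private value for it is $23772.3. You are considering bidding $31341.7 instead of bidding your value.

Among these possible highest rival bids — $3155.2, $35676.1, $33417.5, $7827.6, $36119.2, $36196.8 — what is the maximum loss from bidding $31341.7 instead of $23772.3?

$3155.2: same outcome either way → loss $0.
$35676.1: same outcome either way → loss $0.
$33417.5: same outcome either way → loss $0.
$7827.6: same outcome either way → loss $0.
$36119.2: same outcome either way → loss $0.
$36196.8: same outcome either way → loss $0.
Maximum loss: $0.

$0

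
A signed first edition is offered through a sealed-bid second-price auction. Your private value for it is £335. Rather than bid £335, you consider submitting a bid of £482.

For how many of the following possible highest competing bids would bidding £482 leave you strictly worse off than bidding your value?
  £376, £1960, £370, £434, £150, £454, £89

The deviation hurts exactly when the highest competing bid lies strictly between £335 and £482 — overbidding then wins at a price above your value.
£376: inside the interval → strictly worse (loss £41).
£1960: above both → same outcome either way.
£370: inside the interval → strictly worse (loss £35).
£434: inside the interval → strictly worse (loss £99).
£150: below both → same outcome either way.
£454: inside the interval → strictly worse (loss £119).
£89: below both → same outcome either way.
Count: 4.

4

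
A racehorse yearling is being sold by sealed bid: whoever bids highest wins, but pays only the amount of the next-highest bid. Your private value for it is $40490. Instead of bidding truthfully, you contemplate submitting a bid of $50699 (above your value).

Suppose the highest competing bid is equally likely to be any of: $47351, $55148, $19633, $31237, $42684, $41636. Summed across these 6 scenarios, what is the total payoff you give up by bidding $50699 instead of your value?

The deviation costs you only when the competing bid falls strictly between $40490 and $50699; elsewhere both bids give the same outcome.
$47351: truthful payoff $0, deviation payoff −$6861 → loss $6861.
$55148: outcomes coincide → loss $0.
$19633: outcomes coincide → loss $0.
$31237: outcomes coincide → loss $0.
$42684: truthful payoff $0, deviation payoff −$2194 → loss $2194.
$41636: truthful payoff $0, deviation payoff −$1146 → loss $1146.
Total loss = $6861 + $2194 + $1146 = $10201.

$10201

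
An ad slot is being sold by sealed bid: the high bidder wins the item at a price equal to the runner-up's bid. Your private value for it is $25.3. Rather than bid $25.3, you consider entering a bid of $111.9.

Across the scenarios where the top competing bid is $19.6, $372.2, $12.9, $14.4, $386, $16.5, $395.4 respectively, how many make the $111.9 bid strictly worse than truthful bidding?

0

The deviation hurts exactly when the highest competing bid lies strictly between $25.3 and $111.9 — overbidding then wins at a price above your value.
$19.6: below both → same outcome either way.
$372.2: above both → same outcome either way.
$12.9: below both → same outcome either way.
$14.4: below both → same outcome either way.
$386: above both → same outcome either way.
$16.5: below both → same outcome either way.
$395.4: above both → same outcome either way.
Count: 0.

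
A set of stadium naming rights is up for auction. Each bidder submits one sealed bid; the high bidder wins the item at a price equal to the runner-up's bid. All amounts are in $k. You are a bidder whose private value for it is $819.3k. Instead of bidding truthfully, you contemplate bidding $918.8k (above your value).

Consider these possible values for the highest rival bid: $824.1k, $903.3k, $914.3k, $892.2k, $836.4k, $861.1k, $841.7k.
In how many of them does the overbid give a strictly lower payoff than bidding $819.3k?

The deviation hurts exactly when the highest competing bid lies strictly between $819.3k and $918.8k — overbidding then wins at a price above your value.
$824.1k: inside the interval → strictly worse (loss $4.8k).
$903.3k: inside the interval → strictly worse (loss $84k).
$914.3k: inside the interval → strictly worse (loss $95k).
$892.2k: inside the interval → strictly worse (loss $72.9k).
$836.4k: inside the interval → strictly worse (loss $17.1k).
$861.1k: inside the interval → strictly worse (loss $41.8k).
$841.7k: inside the interval → strictly worse (loss $22.4k).
Count: 7.

7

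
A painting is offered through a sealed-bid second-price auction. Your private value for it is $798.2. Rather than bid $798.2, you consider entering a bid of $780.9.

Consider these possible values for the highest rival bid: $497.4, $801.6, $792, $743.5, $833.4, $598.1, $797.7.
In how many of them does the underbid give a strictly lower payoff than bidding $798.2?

The deviation hurts exactly when the highest competing bid lies strictly between $780.9 and $798.2 — underbidding then forfeits a profitable win.
$497.4: below both → same outcome either way.
$801.6: above both → same outcome either way.
$792: inside the interval → strictly worse (loss $6.2).
$743.5: below both → same outcome either way.
$833.4: above both → same outcome either way.
$598.1: below both → same outcome either way.
$797.7: inside the interval → strictly worse (loss $0.5).
Count: 2.

2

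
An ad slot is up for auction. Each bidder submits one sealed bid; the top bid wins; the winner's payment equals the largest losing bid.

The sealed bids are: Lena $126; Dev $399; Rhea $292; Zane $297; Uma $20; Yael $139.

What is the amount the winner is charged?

Highest bid: Dev at $399, so Dev wins.
Second-highest bid: Zane at $297 — that is the price the winner pays.

$297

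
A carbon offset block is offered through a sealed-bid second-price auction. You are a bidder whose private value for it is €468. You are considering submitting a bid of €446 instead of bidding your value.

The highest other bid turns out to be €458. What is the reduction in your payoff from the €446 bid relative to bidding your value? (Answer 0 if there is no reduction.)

€10

Bidding your value €468: you win (since €468 > €458) and pay €458. Payoff €10.
Bidding €446: you lose. Payoff €0.
The competing bid €458 lies between your shaded bid and your value, so underbidding forfeits an item you could have won at a profitable price.
Loss from deviating = €10 − (€0) = €10.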